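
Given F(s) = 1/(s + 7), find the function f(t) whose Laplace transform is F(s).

f(t) = exp(-7*t)

Since L{e^(-7t)} = 1/(s + 7), the inverse is e^(-7*t).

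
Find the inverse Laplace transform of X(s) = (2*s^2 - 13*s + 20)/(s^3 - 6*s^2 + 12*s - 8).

t^2*exp(2*t) - 5*t*exp(2*t) + 2*exp(2*t)

Factor the denominator: s^3 - 6*s^2 + 12*s - 8 = (s - 2)^3.
Partial fraction decomposition gives [2/(s - 2)] + [-5/(s - 2)^2] + [2/(s - 2)^3].
Invert each term: 2/(s - 2) ↔ 2e^(2t); -5/(s - 2)^2 ↔ -5t·e^(2t); 2/(s - 2)^3 ↔ (1)t^2·e^(2t).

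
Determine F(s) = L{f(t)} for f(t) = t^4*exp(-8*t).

F(s) = 24/(s + 8)^5

L{t^4} = 4!/s^5 = 24/s^5.
By the first shifting theorem, multiplying by e^(-8t) replaces s with s + 8.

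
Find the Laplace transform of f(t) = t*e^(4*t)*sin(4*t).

L{sin(4t)} = 4/(s^2 + 16).
Multiplying by e^(4t) shifts s → s - 4, so L{e^(4*t)*sin(4*t)} = 4/((s - 4)^2 + 16).
Then apply L{t·g(t)} = -d/ds[G(s)] with G(s) = 4/((s - 4)^2 + 16):
differentiating 1 time and applying the sign gives 8*(s - 4)/(s^2 - 8*s + 32)^2.

8*(s - 4)/(s^2 - 8*s + 32)^2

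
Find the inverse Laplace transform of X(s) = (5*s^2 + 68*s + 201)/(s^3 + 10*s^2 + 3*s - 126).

5*exp(3*t) + 3*exp(-6*t) - 3*exp(-7*t)

Factor the denominator: s^3 + 10*s^2 + 3*s - 126 = (s - 3)*(s + 6)*(s + 7).
Partial fraction decomposition gives [3/(s + 6)] + [-3/(s + 7)] + [5/(s - 3)].
Invert each term: 3/(s + 6) ↔ 3e^(-6t); -3/(s + 7) ↔ -3e^(-7t); 5/(s - 3) ↔ 5e^(3t).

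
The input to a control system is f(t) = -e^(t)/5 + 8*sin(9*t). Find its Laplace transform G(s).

G(s) = 72/(s^2 + 81) - 1/(5*(s - 1))

The transform is linear, so treat each term independently.
(8)·[L{sin(9t)} = 9/(s^2 + 81)]; (-1/5)·[L{e^(t)} = 1/(s - 1)].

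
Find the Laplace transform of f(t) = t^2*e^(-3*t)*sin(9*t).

L{sin(9t)} = 9/(s^2 + 81).
Multiplying by e^(-3t) shifts s → s + 3, so L{e^(-3*t)*sin(9*t)} = 9/((s + 3)^2 + 81).
Then apply L{t^2·g(t)} = (-1)^2 d^2/ds^2[G(s)] with G(s) = 9/((s + 3)^2 + 81):
differentiating 2 times and applying the sign gives 54*(s^2 + 6*s - 18)/(s^2 + 6*s + 90)^3.

54*(s^2 + 6*s - 18)/(s^2 + 6*s + 90)^3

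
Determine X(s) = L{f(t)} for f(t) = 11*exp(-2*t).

L{11} = 11/s.
By the first shifting theorem, multiplying by e^(-2t) replaces s with s + 2.

X(s) = 11/(s + 2)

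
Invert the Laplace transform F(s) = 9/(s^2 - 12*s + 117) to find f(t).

f(t) = exp(6*t)*sin(9*t)

Rewrite the denominator: s^2 - 12*s + 117 = (s - 6)^2 + 81.
The form in (s - 6) signals a first-shifting-theorem factor e^(6t).
Since L{sin(9t)} = 9/(s^2 + 81), the inverse is exp(6*t)*sin(9*t).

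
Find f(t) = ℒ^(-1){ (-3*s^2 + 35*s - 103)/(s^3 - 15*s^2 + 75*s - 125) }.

Factor the denominator: s^3 - 15*s^2 + 75*s - 125 = (s - 5)^3.
Partial fraction decomposition gives [-3/(s - 5)] + [5/(s - 5)^2] + [-3/(s - 5)^3].
Invert each term: -3/(s - 5) ↔ -3e^(5t); 5/(s - 5)^2 ↔ 5t·e^(5t); -3/(s - 5)^3 ↔ (-3/2)t^2·e^(5t).

f(t) = -3*t^2*exp(5*t)/2 + 5*t*exp(5*t) - 3*exp(5*t)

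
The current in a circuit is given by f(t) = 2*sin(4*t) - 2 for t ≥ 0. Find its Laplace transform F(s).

The transform is linear, so treat each term independently.
(2)·[L{sin(4t)} = 4/(s^2 + 16)]; L{-2} = -2/s.

F(s) = 8/(s^2 + 16) - 2/s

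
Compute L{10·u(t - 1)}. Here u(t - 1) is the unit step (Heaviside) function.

10*exp(-s)/s

By the second shifting theorem, L{u(t - c)·g(t - c)} = e^(-cs)·H(s) with c = 1 and H(s) = L{g(t)}.
L{10} = 10/s.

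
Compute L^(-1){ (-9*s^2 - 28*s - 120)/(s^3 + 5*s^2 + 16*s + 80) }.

-2*sin(4*t) - 4*cos(4*t) - 5*exp(-5*t)

Factor the denominator: s^3 + 5*s^2 + 16*s + 80 = (s + 5)*(s^2 + 16).
Partial fraction decomposition gives [-5/(s + 5)] + [-4*s/(s^2 + 16)] + [-8/(s^2 + 16)].
Invert each term: -5/(s + 5) ↔ -5e^(-5t); -4·s/(s^2 + 16) ↔ -4cos(4t); -2·4/(s^2 + 16) ↔ -2sin(4t).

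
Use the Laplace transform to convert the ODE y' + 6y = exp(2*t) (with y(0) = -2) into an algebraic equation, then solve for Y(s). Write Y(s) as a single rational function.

Apply the Laplace transform to the equation.
Using L{y'} = sY - y(0) = sY - (-2), the left side becomes (s + 6)Y - (-2).
The right side is L{exp(2*t)} = 1/(s - 2).
So (s + 6)Y = 1/(s - 2) + (-2).
Isolate Y and clear denominators.

Y(s) = (-2*s + 5)/(s^2 + 4*s - 12)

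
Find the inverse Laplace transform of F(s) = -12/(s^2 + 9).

Since L{sin(3t)} = 3/(s^2 + 9), the inverse is sin(3*t), scaled by -4.

-4*sin(3*t)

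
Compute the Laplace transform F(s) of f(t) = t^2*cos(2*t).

F(s) = 2*s*(s^2 - 12)/(s^2 + 4)^3

L{cos(2t)} = s/(s^2 + 4).
Then apply L{t^2·g(t)} = (-1)^2 d^2/ds^2[G(s)] with G(s) = s/(s^2 + 4):
differentiating 2 times and applying the sign gives 2*s*(s^2 - 12)/(s^2 + 4)^3.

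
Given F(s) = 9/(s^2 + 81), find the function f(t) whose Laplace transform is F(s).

Since L{sin(9t)} = 9/(s^2 + 81), the inverse is sin(9*t).

f(t) = sin(9*t)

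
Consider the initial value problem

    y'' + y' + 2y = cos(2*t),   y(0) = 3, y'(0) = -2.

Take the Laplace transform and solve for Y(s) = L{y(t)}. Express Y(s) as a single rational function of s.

Apply the Laplace transform to the equation.
With L{y''} = s^2 Y - s·y(0) - y'(0) and L{y'} = sY - y(0), with y(0) = 3, y'(0) = -2: the LHS transforms to (s^2 + s + 2)Y - (3*s + 1).
The right side is L{cos(2*t)} = s/(s^2 + 4).
So (s^2 + s + 2)Y = s/(s^2 + 4) + (3*s + 1).
Solve for Y(s) and write it as one ratio of polynomials.

Y(s) = (3*s^3 + s^2 + 13*s + 4)/(s^4 + s^3 + 6*s^2 + 4*s + 8)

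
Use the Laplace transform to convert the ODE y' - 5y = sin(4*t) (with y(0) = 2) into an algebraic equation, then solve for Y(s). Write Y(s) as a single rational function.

Y(s) = (2*s^2 + 36)/(s^3 - 5*s^2 + 16*s - 80)

Take the Laplace transform of both sides.
The derivative rules (L{y'} = sY - y(0) = sY - 2) turn the left side into (s - 5)Y - (2).
The right side is L{sin(4*t)} = 4/(s^2 + 16).
So (s - 5)Y = 4/(s^2 + 16) + (2).
Isolate Y and clear denominators.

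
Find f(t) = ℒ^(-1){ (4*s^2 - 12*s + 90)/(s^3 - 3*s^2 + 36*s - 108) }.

f(t) = 2*exp(3*t) - sin(6*t) + 2*cos(6*t)

Factor the denominator: s^3 - 3*s^2 + 36*s - 108 = (s - 3)*(s^2 + 36).
Partial fraction decomposition gives [2/(s - 3)] + [2*s/(s^2 + 36)] + [-6/(s^2 + 36)].
Invert each term: 2/(s - 3) ↔ 2e^(3t); 2·s/(s^2 + 36) ↔ 2cos(6t); -1·6/(s^2 + 36) ↔ -sin(6t).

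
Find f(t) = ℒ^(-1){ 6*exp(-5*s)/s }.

The factor e^(-5s) signals a time shift by c = 5 (second shifting theorem).
L{6} = 6/s, so L^-1{6/s} = 6.
Hence the inverse is u(t - 5) times that function evaluated at t - 5.

f(t) = Heaviside(t - 5)*(6)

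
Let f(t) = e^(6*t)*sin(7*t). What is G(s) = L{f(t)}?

G(s) = 7/((s - 6)^2 + 49)

L{sin(7t)} = 7/(s^2 + 49).
By the first shifting theorem, multiplying by e^(6t) replaces s with s - 6.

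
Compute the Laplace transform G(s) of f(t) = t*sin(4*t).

L{sin(4t)} = 4/(s^2 + 16).
Then apply L{t·g(t)} = -d/ds[H(s)] with H(s) = 4/(s^2 + 16):
differentiating 1 time and applying the sign gives 8*s/(s^2 + 16)^2.

G(s) = 8*s/(s^2 + 16)^2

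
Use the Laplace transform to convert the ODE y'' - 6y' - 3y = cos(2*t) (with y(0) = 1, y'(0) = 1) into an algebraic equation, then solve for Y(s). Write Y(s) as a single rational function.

Y(s) = (s^3 - 5*s^2 + 5*s - 20)/(s^4 - 6*s^3 + s^2 - 24*s - 12)

Laplace-transform each side.
Using L{y''} = s^2 Y - s·y(0) - y'(0) and L{y'} = sY - y(0), with y(0) = 1, y'(0) = 1, the left side becomes (s^2 - 6*s - 3)Y - (s - 5).
The right side is L{cos(2*t)} = s/(s^2 + 4).
So (s^2 - 6*s - 3)Y = s/(s^2 + 4) + (s - 5).
Divide through and combine into a single rational function.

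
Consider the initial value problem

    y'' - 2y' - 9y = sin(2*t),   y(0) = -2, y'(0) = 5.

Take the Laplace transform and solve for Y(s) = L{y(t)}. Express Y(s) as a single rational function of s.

Y(s) = (-2*s^3 + 9*s^2 - 8*s + 38)/(s^4 - 2*s^3 - 5*s^2 - 8*s - 36)

Laplace-transform each side.
The derivative rules (L{y''} = s^2 Y - s·y(0) - y'(0) and L{y'} = sY - y(0), with y(0) = -2, y'(0) = 5) turn the left side into (s^2 - 2*s - 9)Y - (-2*s + 9).
The right side is L{sin(2*t)} = 2/(s^2 + 4).
So (s^2 - 2*s - 9)Y = 2/(s^2 + 4) + (-2*s + 9).
Isolate Y and clear denominators.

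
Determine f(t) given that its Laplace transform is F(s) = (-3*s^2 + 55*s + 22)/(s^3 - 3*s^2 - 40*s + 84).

f(t) = 4*exp(7*t) - 3*exp(2*t) - 4*exp(-6*t)

Factor the denominator: s^3 - 3*s^2 - 40*s + 84 = (s - 7)*(s - 2)*(s + 6).
Partial fraction decomposition gives [4/(s - 7)] + [-3/(s - 2)] + [-4/(s + 6)].
Invert each term: 4/(s - 7) ↔ 4e^(7t); -3/(s - 2) ↔ -3e^(2t); -4/(s + 6) ↔ -4e^(-6t).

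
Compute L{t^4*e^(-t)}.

L{t^4} = 4!/s^5 = 24/s^5.
By the first shifting theorem, multiplying by e^(-t) replaces s with s + 1.

24/(s + 1)^5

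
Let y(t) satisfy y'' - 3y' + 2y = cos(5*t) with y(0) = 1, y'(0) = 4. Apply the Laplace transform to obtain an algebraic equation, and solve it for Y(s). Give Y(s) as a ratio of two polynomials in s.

Transform both sides with L{·}.
With L{y''} = s^2 Y - s·y(0) - y'(0) and L{y'} = sY - y(0), with y(0) = 1, y'(0) = 4: the LHS transforms to (s^2 - 3*s + 2)Y - (s + 1).
The right side is L{cos(5*t)} = s/(s^2 + 25).
So (s^2 - 3*s + 2)Y = s/(s^2 + 25) + (s + 1).
Divide through and combine into a single rational function.

Y(s) = (s^3 + s^2 + 26*s + 25)/(s^4 - 3*s^3 + 27*s^2 - 75*s + 50)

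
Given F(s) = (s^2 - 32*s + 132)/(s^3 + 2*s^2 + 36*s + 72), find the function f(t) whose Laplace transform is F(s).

f(t) = -4*sin(6*t) - 4*cos(6*t) + 5*exp(-2*t)

Factor the denominator: s^3 + 2*s^2 + 36*s + 72 = (s + 2)*(s^2 + 36).
Partial fraction decomposition gives [5/(s + 2)] + [-4*s/(s^2 + 36)] + [-24/(s^2 + 36)].
Invert each term: 5/(s + 2) ↔ 5e^(-2t); -4·s/(s^2 + 36) ↔ -4cos(6t); -4·6/(s^2 + 36) ↔ -4sin(6t).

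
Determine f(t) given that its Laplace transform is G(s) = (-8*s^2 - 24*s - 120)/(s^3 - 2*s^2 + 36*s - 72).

f(t) = -5*exp(2*t) - 5*sin(6*t) - 3*cos(6*t)

Factor the denominator: s^3 - 2*s^2 + 36*s - 72 = (s - 2)*(s^2 + 36).
Partial fraction decomposition gives [-5/(s - 2)] + [-3*s/(s^2 + 36)] + [-30/(s^2 + 36)].
Invert each term: -5/(s - 2) ↔ -5e^(2t); -3·s/(s^2 + 36) ↔ -3cos(6t); -5·6/(s^2 + 36) ↔ -5sin(6t).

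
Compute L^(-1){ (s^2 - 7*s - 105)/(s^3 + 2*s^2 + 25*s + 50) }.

-3*sin(5*t) + 4*cos(5*t) - 3*exp(-2*t)

Factor the denominator: s^3 + 2*s^2 + 25*s + 50 = (s + 2)*(s^2 + 25).
Partial fraction decomposition gives [-3/(s + 2)] + [4*s/(s^2 + 25)] + [-15/(s^2 + 25)].
Invert each term: -3/(s + 2) ↔ -3e^(-2t); 4·s/(s^2 + 25) ↔ 4cos(5t); -3·5/(s^2 + 25) ↔ -3sin(5t).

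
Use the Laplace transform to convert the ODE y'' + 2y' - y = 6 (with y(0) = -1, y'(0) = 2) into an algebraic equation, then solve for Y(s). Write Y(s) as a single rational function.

Take the Laplace transform of both sides.
With L{y''} = s^2 Y - s·y(0) - y'(0) and L{y'} = sY - y(0), with y(0) = -1, y'(0) = 2: the LHS transforms to (s^2 + 2*s - 1)Y - (-s).
The right side is L{6} = 6/s.
So (s^2 + 2*s - 1)Y = 6/s + (-s).
Isolate Y and clear denominators.

Y(s) = (-s^2 + 6)/(s^3 + 2*s^2 - s)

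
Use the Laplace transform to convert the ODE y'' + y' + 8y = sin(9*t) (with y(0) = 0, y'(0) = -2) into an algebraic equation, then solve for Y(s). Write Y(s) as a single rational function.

Y(s) = (-2*s^2 - 153)/(s^4 + s^3 + 89*s^2 + 81*s + 648)

Take the Laplace transform of both sides.
The derivative rules (L{y''} = s^2 Y - s·y(0) - y'(0) and L{y'} = sY - y(0), with y(0) = 0, y'(0) = -2) turn the left side into (s^2 + s + 8)Y - (-2).
The right side is L{sin(9*t)} = 9/(s^2 + 81).
So (s^2 + s + 8)Y = 9/(s^2 + 81) + (-2).
Solve for Y(s) and write it as one ratio of polynomials.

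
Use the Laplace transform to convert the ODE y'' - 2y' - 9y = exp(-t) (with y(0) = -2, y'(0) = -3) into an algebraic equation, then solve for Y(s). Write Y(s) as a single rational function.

Y(s) = (-2*s^2 - s + 2)/(s^3 - s^2 - 11*s - 9)

Take the Laplace transform of both sides.
Using L{y''} = s^2 Y - s·y(0) - y'(0) and L{y'} = sY - y(0), with y(0) = -2, y'(0) = -3, the left side becomes (s^2 - 2*s - 9)Y - (-2*s + 1).
The right side is L{exp(-t)} = 1/(s + 1).
So (s^2 - 2*s - 9)Y = 1/(s + 1) + (-2*s + 1).
Isolate Y and clear denominators.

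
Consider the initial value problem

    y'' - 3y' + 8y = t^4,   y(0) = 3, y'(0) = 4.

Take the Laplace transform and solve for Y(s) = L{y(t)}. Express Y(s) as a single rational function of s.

Y(s) = (3*s^6 - 5*s^5 + 24)/(s^7 - 3*s^6 + 8*s^5)

Transform both sides with L{·}.
Using L{y''} = s^2 Y - s·y(0) - y'(0) and L{y'} = sY - y(0), with y(0) = 3, y'(0) = 4, the left side becomes (s^2 - 3*s + 8)Y - (3*s - 5).
The right side is L{t^4} = 24/s^5.
So (s^2 - 3*s + 8)Y = 24/s^5 + (3*s - 5).
Divide through and combine into a single rational function.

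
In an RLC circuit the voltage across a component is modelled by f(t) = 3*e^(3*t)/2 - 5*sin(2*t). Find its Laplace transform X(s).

Apply the Laplace transform termwise.
(-5)·[L{sin(2t)} = 2/(s^2 + 4)]; (3/2)·[L{e^(3t)} = 1/(s - 3)].

X(s) = -10/(s^2 + 4) + 3/(2*(s - 3))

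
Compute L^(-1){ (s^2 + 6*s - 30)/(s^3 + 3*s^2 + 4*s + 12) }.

-3*sin(2*t) + 4*cos(2*t) - 3*exp(-3*t)

Factor the denominator: s^3 + 3*s^2 + 4*s + 12 = (s + 3)*(s^2 + 4).
Partial fraction decomposition gives [-3/(s + 3)] + [4*s/(s^2 + 4)] + [-6/(s^2 + 4)].
Invert each term: -3/(s + 3) ↔ -3e^(-3t); 4·s/(s^2 + 4) ↔ 4cos(2t); -3·2/(s^2 + 4) ↔ -3sin(2t).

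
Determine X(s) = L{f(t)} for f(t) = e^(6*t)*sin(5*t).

X(s) = 5/((s - 6)^2 + 25)

L{sin(5t)} = 5/(s^2 + 25).
By the first shifting theorem, multiplying by e^(6t) replaces s with s - 6.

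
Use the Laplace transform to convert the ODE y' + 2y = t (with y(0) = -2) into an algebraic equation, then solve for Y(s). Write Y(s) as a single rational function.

Y(s) = (-2*s^2 + 1)/(s^3 + 2*s^2)

Transform both sides with L{·}.
Using L{y'} = sY - y(0) = sY - (-2), the left side becomes (s + 2)Y - (-2).
The right side is L{t} = s^(-2).
So (s + 2)Y = s^(-2) + (-2).
Solve for Y(s) and write it as one ratio of polynomials.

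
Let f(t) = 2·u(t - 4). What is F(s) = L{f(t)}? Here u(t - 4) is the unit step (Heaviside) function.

By the second shifting theorem, L{u(t - c)·g(t - c)} = e^(-cs)·G(s) with c = 4 and G(s) = L{g(t)}.
L{2} = 2/s.

F(s) = 2*exp(-4*s)/s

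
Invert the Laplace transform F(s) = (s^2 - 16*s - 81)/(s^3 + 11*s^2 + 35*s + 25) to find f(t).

f(t) = -6*t*exp(-5*t) - 4*exp(-t) + 5*exp(-5*t)

Factor the denominator: s^3 + 11*s^2 + 35*s + 25 = (s + 1)*(s + 5)^2.
Partial fraction decomposition gives [5/(s + 5)] + [-6/(s + 5)^2] + [-4/(s + 1)].
Invert each term: 5/(s + 5) ↔ 5e^(-5t); -6/(s + 5)^2 ↔ -6t·e^(-5t); -4/(s + 1) ↔ -4e^(-t).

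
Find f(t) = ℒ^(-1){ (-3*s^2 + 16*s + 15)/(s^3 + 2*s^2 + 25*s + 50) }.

f(t) = 4*sin(5*t) - 2*cos(5*t) - exp(-2*t)

Factor the denominator: s^3 + 2*s^2 + 25*s + 50 = (s + 2)*(s^2 + 25).
Partial fraction decomposition gives [-1/(s + 2)] + [-2*s/(s^2 + 25)] + [20/(s^2 + 25)].
Invert each term: -1/(s + 2) ↔ -e^(-2t); -2·s/(s^2 + 25) ↔ -2cos(5t); 4·5/(s^2 + 25) ↔ 4sin(5t).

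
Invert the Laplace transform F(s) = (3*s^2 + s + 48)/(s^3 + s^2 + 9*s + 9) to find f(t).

f(t) = sin(3*t) - 2*cos(3*t) + 5*exp(-t)

Factor the denominator: s^3 + s^2 + 9*s + 9 = (s + 1)*(s^2 + 9).
Partial fraction decomposition gives [5/(s + 1)] + [-2*s/(s^2 + 9)] + [3/(s^2 + 9)].
Invert each term: 5/(s + 1) ↔ 5e^(-t); -2·s/(s^2 + 9) ↔ -2cos(3t); 1·3/(s^2 + 9) ↔ sin(3t).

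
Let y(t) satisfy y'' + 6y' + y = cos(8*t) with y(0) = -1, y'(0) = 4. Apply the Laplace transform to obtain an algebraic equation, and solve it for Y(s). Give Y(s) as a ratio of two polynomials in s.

Take the Laplace transform of both sides.
With L{y''} = s^2 Y - s·y(0) - y'(0) and L{y'} = sY - y(0), with y(0) = -1, y'(0) = 4: the LHS transforms to (s^2 + 6*s + 1)Y - (-s - 2).
The right side is L{cos(8*t)} = s/(s^2 + 64).
So (s^2 + 6*s + 1)Y = s/(s^2 + 64) + (-s - 2).
Solve for Y(s) and write it as one ratio of polynomials.

Y(s) = (-s^3 - 2*s^2 - 63*s - 128)/(s^4 + 6*s^3 + 65*s^2 + 384*s + 64)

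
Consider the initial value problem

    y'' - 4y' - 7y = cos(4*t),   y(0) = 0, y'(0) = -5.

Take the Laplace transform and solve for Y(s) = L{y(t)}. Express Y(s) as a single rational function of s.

Y(s) = (-5*s^2 + s - 80)/(s^4 - 4*s^3 + 9*s^2 - 64*s - 112)

Laplace-transform each side.
With L{y''} = s^2 Y - s·y(0) - y'(0) and L{y'} = sY - y(0), with y(0) = 0, y'(0) = -5: the LHS transforms to (s^2 - 4*s - 7)Y - (-5).
The right side is L{cos(4*t)} = s/(s^2 + 16).
So (s^2 - 4*s - 7)Y = s/(s^2 + 16) + (-5).
Solve for Y(s) and write it as one ratio of polynomials.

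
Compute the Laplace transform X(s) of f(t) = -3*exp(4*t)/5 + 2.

By linearity of the Laplace transform, transform each term separately.
(-3/5)·[L{e^(4t)} = 1/(s - 4)]; L{2} = 2/s.

X(s) = -3/(5*(s - 4)) + 2/s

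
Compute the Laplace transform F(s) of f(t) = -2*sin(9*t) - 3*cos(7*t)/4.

F(s) = -3*s/(4*(s^2 + 49)) - 18/(s^2 + 81)

By linearity of the Laplace transform, transform each term separately.
(-3/4)·[L{cos(7t)} = s/(s^2 + 49)]; (-2)·[L{sin(9t)} = 9/(s^2 + 81)].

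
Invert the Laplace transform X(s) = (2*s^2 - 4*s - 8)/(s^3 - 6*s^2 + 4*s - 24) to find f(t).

f(t) = exp(6*t) + sin(2*t) + cos(2*t)

Factor the denominator: s^3 - 6*s^2 + 4*s - 24 = (s - 6)*(s^2 + 4).
Partial fraction decomposition gives [1/(s - 6)] + [s/(s^2 + 4)] + [2/(s^2 + 4)].
Invert each term: 1/(s - 6) ↔ e^(6t); 1·s/(s^2 + 4) ↔ cos(2t); 1·2/(s^2 + 4) ↔ sin(2t).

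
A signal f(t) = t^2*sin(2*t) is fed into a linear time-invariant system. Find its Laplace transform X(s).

L{sin(2t)} = 2/(s^2 + 4).
Then apply L{t^2·g(t)} = (-1)^2 d^2/ds^2[G(s)] with G(s) = 2/(s^2 + 4):
differentiating 2 times and applying the sign gives 4*(3*s^2 - 4)/(s^2 + 4)^3.

X(s) = 4*(3*s^2 - 4)/(s^2 + 4)^3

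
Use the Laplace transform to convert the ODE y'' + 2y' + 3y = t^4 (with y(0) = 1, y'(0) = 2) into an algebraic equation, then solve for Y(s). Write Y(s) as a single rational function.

Y(s) = (s^6 + 4*s^5 + 24)/(s^7 + 2*s^6 + 3*s^5)

Apply the Laplace transform to the equation.
With L{y''} = s^2 Y - s·y(0) - y'(0) and L{y'} = sY - y(0), with y(0) = 1, y'(0) = 2: the LHS transforms to (s^2 + 2*s + 3)Y - (s + 4).
The right side is L{t^4} = 24/s^5.
So (s^2 + 2*s + 3)Y = 24/s^5 + (s + 4).
Solve for Y(s) and write it as one ratio of polynomials.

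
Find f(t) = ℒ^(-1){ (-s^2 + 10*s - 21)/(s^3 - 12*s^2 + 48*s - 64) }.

Factor the denominator: s^3 - 12*s^2 + 48*s - 64 = (s - 4)^3.
Partial fraction decomposition gives [-1/(s - 4)] + [2/(s - 4)^2] + [3/(s - 4)^3].
Invert each term: -1/(s - 4) ↔ -e^(4t); 2/(s - 4)^2 ↔ 2t·e^(4t); 3/(s - 4)^3 ↔ (3/2)t^2·e^(4t).

f(t) = 3*t^2*exp(4*t)/2 + 2*t*exp(4*t) - exp(4*t)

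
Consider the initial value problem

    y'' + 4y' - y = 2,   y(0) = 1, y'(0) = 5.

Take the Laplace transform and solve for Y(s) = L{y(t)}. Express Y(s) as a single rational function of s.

Take the Laplace transform of both sides.
With L{y''} = s^2 Y - s·y(0) - y'(0) and L{y'} = sY - y(0), with y(0) = 1, y'(0) = 5: the LHS transforms to (s^2 + 4*s - 1)Y - (s + 9).
The right side is L{2} = 2/s.
So (s^2 + 4*s - 1)Y = 2/s + (s + 9).
Divide through and combine into a single rational function.

Y(s) = (s^2 + 9*s + 2)/(s^3 + 4*s^2 - s)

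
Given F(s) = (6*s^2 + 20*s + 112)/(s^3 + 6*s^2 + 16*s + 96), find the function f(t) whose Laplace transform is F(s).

Factor the denominator: s^3 + 6*s^2 + 16*s + 96 = (s + 6)*(s^2 + 16).
Partial fraction decomposition gives [4/(s + 6)] + [2*s/(s^2 + 16)] + [8/(s^2 + 16)].
Invert each term: 4/(s + 6) ↔ 4e^(-6t); 2·s/(s^2 + 16) ↔ 2cos(4t); 2·4/(s^2 + 16) ↔ 2sin(4t).

f(t) = 2*sin(4*t) + 2*cos(4*t) + 4*exp(-6*t)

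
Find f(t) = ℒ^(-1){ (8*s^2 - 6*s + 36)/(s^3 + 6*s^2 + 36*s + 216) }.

f(t) = -4*sin(6*t) + 3*cos(6*t) + 5*exp(-6*t)

Factor the denominator: s^3 + 6*s^2 + 36*s + 216 = (s + 6)*(s^2 + 36).
Partial fraction decomposition gives [5/(s + 6)] + [3*s/(s^2 + 36)] + [-24/(s^2 + 36)].
Invert each term: 5/(s + 6) ↔ 5e^(-6t); 3·s/(s^2 + 36) ↔ 3cos(6t); -4·6/(s^2 + 36) ↔ -4sin(6t).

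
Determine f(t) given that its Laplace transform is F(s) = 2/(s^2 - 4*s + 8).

f(t) = exp(2*t)*sin(2*t)

Rewrite the denominator: s^2 - 4*s + 8 = (s - 2)^2 + 4.
The form in (s - 2) signals a first-shifting-theorem factor e^(2t).
Since L{sin(2t)} = 2/(s^2 + 4), the inverse is exp(2*t)*sin(2*t).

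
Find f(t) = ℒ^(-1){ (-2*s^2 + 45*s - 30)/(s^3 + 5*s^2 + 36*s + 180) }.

f(t) = 5*sin(6*t) + 3*cos(6*t) - 5*exp(-5*t)

Factor the denominator: s^3 + 5*s^2 + 36*s + 180 = (s + 5)*(s^2 + 36).
Partial fraction decomposition gives [-5/(s + 5)] + [3*s/(s^2 + 36)] + [30/(s^2 + 36)].
Invert each term: -5/(s + 5) ↔ -5e^(-5t); 3·s/(s^2 + 36) ↔ 3cos(6t); 5·6/(s^2 + 36) ↔ 5sin(6t).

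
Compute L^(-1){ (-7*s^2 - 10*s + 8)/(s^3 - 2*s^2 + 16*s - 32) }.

-2*exp(2*t) - 5*sin(4*t) - 5*cos(4*t)

Factor the denominator: s^3 - 2*s^2 + 16*s - 32 = (s - 2)*(s^2 + 16).
Partial fraction decomposition gives [-2/(s - 2)] + [-5*s/(s^2 + 16)] + [-20/(s^2 + 16)].
Invert each term: -2/(s - 2) ↔ -2e^(2t); -5·s/(s^2 + 16) ↔ -5cos(4t); -5·4/(s^2 + 16) ↔ -5sin(4t).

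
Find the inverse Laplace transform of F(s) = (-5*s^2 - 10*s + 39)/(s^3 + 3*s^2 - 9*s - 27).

-4*t*exp(-3*t) - exp(3*t) - 4*exp(-3*t)

Factor the denominator: s^3 + 3*s^2 - 9*s - 27 = (s - 3)*(s + 3)^2.
Partial fraction decomposition gives [-4/(s + 3)] + [-4/(s + 3)^2] + [-1/(s - 3)].
Invert each term: -4/(s + 3) ↔ -4e^(-3t); -4/(s + 3)^2 ↔ -4t·e^(-3t); -1/(s - 3) ↔ -e^(3t).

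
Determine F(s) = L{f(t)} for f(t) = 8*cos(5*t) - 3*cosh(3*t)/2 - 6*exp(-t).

F(s) = 8*s/(s^2 + 25) - 3*s/(2*(s^2 - 9)) - 6/(s + 1)

By linearity of the Laplace transform, transform each term separately.
(-6)·[L{e^(-t)} = 1/(s + 1)]; (8)·[L{cos(5t)} = s/(s^2 + 25)]; (-3/2)·[L{cosh(3t)} = s/(s^2 - 9)].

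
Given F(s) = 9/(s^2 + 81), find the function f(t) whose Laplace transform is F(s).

Since L{sin(9t)} = 9/(s^2 + 81), the inverse is sin(9*t).

f(t) = sin(9*t)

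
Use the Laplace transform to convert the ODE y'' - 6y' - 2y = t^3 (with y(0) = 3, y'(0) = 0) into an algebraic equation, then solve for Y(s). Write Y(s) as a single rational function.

Take the Laplace transform of both sides.
The derivative rules (L{y''} = s^2 Y - s·y(0) - y'(0) and L{y'} = sY - y(0), with y(0) = 3, y'(0) = 0) turn the left side into (s^2 - 6*s - 2)Y - (3*s - 18).
The right side is L{t^3} = 6/s^4.
So (s^2 - 6*s - 2)Y = 6/s^4 + (3*s - 18).
Divide through and combine into a single rational function.

Y(s) = (3*s^5 - 18*s^4 + 6)/(s^6 - 6*s^5 - 2*s^4)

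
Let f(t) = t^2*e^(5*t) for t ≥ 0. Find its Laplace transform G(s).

G(s) = 2/(s - 5)^3

L{e^(5t)} = 1/(s - 5).
Then apply L{t^2·g(t)} = (-1)^2 d^2/ds^2[H(s)] with H(s) = 1/(s - 5):
differentiating 2 times and applying the sign gives 2/(s - 5)^3.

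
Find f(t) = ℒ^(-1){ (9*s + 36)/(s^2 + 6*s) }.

f(t) = 6 + 3*exp(-6*t)

Factor the denominator: s^2 + 6*s = s*(s + 6).
Partial fraction decomposition gives [6/s] + [3/(s + 6)].
Invert each term: 6/(s - 0) ↔ 6e^(0t); 3/(s + 6) ↔ 3e^(-6t).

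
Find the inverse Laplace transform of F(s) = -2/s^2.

-2*t

Since L{t} = 1!/s^2 = 1/s^2, the inverse is t, scaled by -2.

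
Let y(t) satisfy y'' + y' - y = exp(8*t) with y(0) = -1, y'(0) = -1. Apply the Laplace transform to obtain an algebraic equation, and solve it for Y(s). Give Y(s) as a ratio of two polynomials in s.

Y(s) = (-s^2 + 6*s + 17)/(s^3 - 7*s^2 - 9*s + 8)

Take the Laplace transform of both sides.
With L{y''} = s^2 Y - s·y(0) - y'(0) and L{y'} = sY - y(0), with y(0) = -1, y'(0) = -1: the LHS transforms to (s^2 + s - 1)Y - (-s - 2).
The right side is L{exp(8*t)} = 1/(s - 8).
So (s^2 + s - 1)Y = 1/(s - 8) + (-s - 2).
Solve for Y(s) and write it as one ratio of polynomials.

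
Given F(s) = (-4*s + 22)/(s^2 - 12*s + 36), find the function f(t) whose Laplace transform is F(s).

Factor the denominator: s^2 - 12*s + 36 = (s - 6)^2.
Partial fraction decomposition gives [-4/(s - 6)] + [-2/(s - 6)^2].
Invert each term: -4/(s - 6) ↔ -4e^(6t); -2/(s - 6)^2 ↔ -2t·e^(6t).

f(t) = -2*t*exp(6*t) - 4*exp(6*t)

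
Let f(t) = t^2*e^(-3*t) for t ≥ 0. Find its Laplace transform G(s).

L{e^(-3t)} = 1/(s + 3).
Then apply L{t^2·g(t)} = (-1)^2 d^2/ds^2[H(s)] with H(s) = 1/(s + 3):
differentiating 2 times and applying the sign gives 2/(s + 3)^3.

G(s) = 2/(s + 3)^3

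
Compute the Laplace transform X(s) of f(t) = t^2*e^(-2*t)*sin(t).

X(s) = 2*(3*s^2 + 12*s + 11)/(s^2 + 4*s + 5)^3

L{sin(t)} = 1/(s^2 + 1).
Multiplying by e^(-2t) shifts s → s + 2, so L{e^(-2*t)*sin(t)} = 1/((s + 2)^2 + 1).
Then apply L{t^2·g(t)} = (-1)^2 d^2/ds^2[G(s)] with G(s) = 1/((s + 2)^2 + 1):
differentiating 2 times and applying the sign gives 2*(3*s^2 + 12*s + 11)/(s^2 + 4*s + 5)^3.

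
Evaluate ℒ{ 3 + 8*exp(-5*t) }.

8/(s + 5) + 3/s

By linearity of the Laplace transform, transform each term separately.
L{3} = 3/s; (8)·[L{e^(-5t)} = 1/(s + 5)].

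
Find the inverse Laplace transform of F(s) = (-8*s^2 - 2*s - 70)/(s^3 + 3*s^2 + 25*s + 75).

Factor the denominator: s^3 + 3*s^2 + 25*s + 75 = (s + 3)*(s^2 + 25).
Partial fraction decomposition gives [-4/(s + 3)] + [-4*s/(s^2 + 25)] + [10/(s^2 + 25)].
Invert each term: -4/(s + 3) ↔ -4e^(-3t); -4·s/(s^2 + 25) ↔ -4cos(5t); 2·5/(s^2 + 25) ↔ 2sin(5t).

2*sin(5*t) - 4*cos(5*t) - 4*exp(-3*t)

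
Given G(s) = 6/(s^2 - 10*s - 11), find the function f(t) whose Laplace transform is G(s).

f(t) = exp(5*t)*sinh(6*t)

Rewrite the denominator: s^2 - 10*s - 11 = (s - 5)^2 - 36.
The form in (s - 5) signals a first-shifting-theorem factor e^(5t).
Since L{sinh(6t)} = 6/(s^2 - 36), the inverse is e^(5*t)*sinh(6*t).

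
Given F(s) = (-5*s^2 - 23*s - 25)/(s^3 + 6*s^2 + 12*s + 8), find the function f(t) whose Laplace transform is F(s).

f(t) = t^2*exp(-2*t)/2 - 3*t*exp(-2*t) - 5*exp(-2*t)

Factor the denominator: s^3 + 6*s^2 + 12*s + 8 = (s + 2)^3.
Partial fraction decomposition gives [-5/(s + 2)] + [-3/(s + 2)^2] + [(s + 2)^(-3)].
Invert each term: -5/(s + 2) ↔ -5e^(-2t); -3/(s + 2)^2 ↔ -3t·e^(-2t); 1/(s + 2)^3 ↔ (1/2)t^2·e^(-2t).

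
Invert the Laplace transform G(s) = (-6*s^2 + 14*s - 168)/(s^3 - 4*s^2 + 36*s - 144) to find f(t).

f(t) = -4*exp(4*t) + sin(6*t) - 2*cos(6*t)

Factor the denominator: s^3 - 4*s^2 + 36*s - 144 = (s - 4)*(s^2 + 36).
Partial fraction decomposition gives [-4/(s - 4)] + [-2*s/(s^2 + 36)] + [6/(s^2 + 36)].
Invert each term: -4/(s - 4) ↔ -4e^(4t); -2·s/(s^2 + 36) ↔ -2cos(6t); 1·6/(s^2 + 36) ↔ sin(6t).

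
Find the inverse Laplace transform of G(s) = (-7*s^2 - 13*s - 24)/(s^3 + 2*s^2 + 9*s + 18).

Factor the denominator: s^3 + 2*s^2 + 9*s + 18 = (s + 2)*(s^2 + 9).
Partial fraction decomposition gives [-2/(s + 2)] + [-5*s/(s^2 + 9)] + [-3/(s^2 + 9)].
Invert each term: -2/(s + 2) ↔ -2e^(-2t); -5·s/(s^2 + 9) ↔ -5cos(3t); -1·3/(s^2 + 9) ↔ -sin(3t).

-sin(3*t) - 5*cos(3*t) - 2*exp(-2*t)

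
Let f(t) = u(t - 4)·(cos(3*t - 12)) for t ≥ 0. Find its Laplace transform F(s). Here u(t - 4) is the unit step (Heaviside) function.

F(s) = s*exp(-4*s)/(s^2 + 9)

By the second shifting theorem, L{u(t - c)·g(t - c)} = e^(-cs)·G(s) with c = 4 and G(s) = L{g(t)}.
L{cos(3t)} = s/(s^2 + 9).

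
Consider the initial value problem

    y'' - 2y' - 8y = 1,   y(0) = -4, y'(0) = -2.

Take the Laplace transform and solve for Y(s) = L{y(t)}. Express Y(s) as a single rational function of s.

Transform both sides with L{·}.
The derivative rules (L{y''} = s^2 Y - s·y(0) - y'(0) and L{y'} = sY - y(0), with y(0) = -4, y'(0) = -2) turn the left side into (s^2 - 2*s - 8)Y - (-4*s + 6).
The right side is L{1} = 1/s.
So (s^2 - 2*s - 8)Y = 1/s + (-4*s + 6).
Divide through and combine into a single rational function.

Y(s) = (-4*s^2 + 6*s + 1)/(s^3 - 2*s^2 - 8*s)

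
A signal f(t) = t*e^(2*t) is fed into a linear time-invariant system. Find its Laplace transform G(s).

L{e^(2t)} = 1/(s - 2).
Then apply L{t·g(t)} = -d/ds[H(s)] with H(s) = 1/(s - 2):
differentiating 1 time and applying the sign gives (s - 2)^(-2).

G(s) = (s - 2)^(-2)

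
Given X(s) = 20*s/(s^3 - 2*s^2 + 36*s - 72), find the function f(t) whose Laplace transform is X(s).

Factor the denominator: s^3 - 2*s^2 + 36*s - 72 = (s - 2)*(s^2 + 36).
Partial fraction decomposition gives [1/(s - 2)] + [-s/(s^2 + 36)] + [18/(s^2 + 36)].
Invert each term: 1/(s - 2) ↔ e^(2t); -1·s/(s^2 + 36) ↔ -cos(6t); 3·6/(s^2 + 36) ↔ 3sin(6t).

f(t) = exp(2*t) + 3*sin(6*t) - cos(6*t)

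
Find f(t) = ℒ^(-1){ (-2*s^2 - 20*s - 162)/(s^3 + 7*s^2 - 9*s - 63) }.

f(t) = -4*exp(3*t) + 5*exp(-3*t) - 3*exp(-7*t)

Factor the denominator: s^3 + 7*s^2 - 9*s - 63 = (s - 3)*(s + 3)*(s + 7).
Partial fraction decomposition gives [-4/(s - 3)] + [-3/(s + 7)] + [5/(s + 3)].
Invert each term: -4/(s - 3) ↔ -4e^(3t); -3/(s + 7) ↔ -3e^(-7t); 5/(s + 3) ↔ 5e^(-3t).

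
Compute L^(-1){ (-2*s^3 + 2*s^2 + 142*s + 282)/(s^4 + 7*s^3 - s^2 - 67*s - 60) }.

3*exp(3*t) - 3*exp(-t) - 6*exp(-4*t) + 4*exp(-5*t)

Factor the denominator: s^4 + 7*s^3 - s^2 - 67*s - 60 = (s - 3)*(s + 1)*(s + 4)*(s + 5).
Partial fraction decomposition gives [4/(s + 5)] + [-3/(s + 1)] + [-6/(s + 4)] + [3/(s - 3)].
Invert each term: 4/(s + 5) ↔ 4e^(-5t); -3/(s + 1) ↔ -3e^(-t); -6/(s + 4) ↔ -6e^(-4t); 3/(s - 3) ↔ 3e^(3t).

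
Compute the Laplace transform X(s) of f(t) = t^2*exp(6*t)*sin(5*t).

L{sin(5t)} = 5/(s^2 + 25).
Multiplying by e^(6t) shifts s → s - 6, so L{exp(6*t)*sin(5*t)} = 5/((s - 6)^2 + 25).
Then apply L{t^2·g(t)} = (-1)^2 d^2/ds^2[G(s)] with G(s) = 5/((s - 6)^2 + 25):
differentiating 2 times and applying the sign gives 10*(3*s^2 - 36*s + 83)/(s^2 - 12*s + 61)^3.

X(s) = 10*(3*s^2 - 36*s + 83)/(s^2 - 12*s + 61)^3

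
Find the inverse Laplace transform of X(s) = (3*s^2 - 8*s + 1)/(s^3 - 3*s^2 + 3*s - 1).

Factor the denominator: s^3 - 3*s^2 + 3*s - 1 = (s - 1)^3.
Partial fraction decomposition gives [3/(s - 1)] + [-2/(s - 1)^2] + [-4/(s - 1)^3].
Invert each term: 3/(s - 1) ↔ 3e^(t); -2/(s - 1)^2 ↔ -2t·e^(t); -4/(s - 1)^3 ↔ (-2)t^2·e^(t).

-2*t^2*exp(t) - 2*t*exp(t) + 3*exp(t)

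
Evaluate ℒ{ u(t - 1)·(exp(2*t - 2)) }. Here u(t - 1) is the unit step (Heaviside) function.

By the second shifting theorem, L{u(t - c)·g(t - c)} = e^(-cs)·G(s) with c = 1 and G(s) = L{g(t)}.
L{e^(2t)} = 1/(s - 2).

exp(-s)/(s - 2)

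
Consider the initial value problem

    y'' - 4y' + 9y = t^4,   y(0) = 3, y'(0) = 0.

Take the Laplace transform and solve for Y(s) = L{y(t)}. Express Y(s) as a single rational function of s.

Y(s) = (3*s^6 - 12*s^5 + 24)/(s^7 - 4*s^6 + 9*s^5)

Laplace-transform each side.
With L{y''} = s^2 Y - s·y(0) - y'(0) and L{y'} = sY - y(0), with y(0) = 3, y'(0) = 0: the LHS transforms to (s^2 - 4*s + 9)Y - (3*s - 12).
The right side is L{t^4} = 24/s^5.
So (s^2 - 4*s + 9)Y = 24/s^5 + (3*s - 12).
Divide through and combine into a single rational function.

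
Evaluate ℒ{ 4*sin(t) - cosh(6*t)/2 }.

-s/(2*(s^2 - 36)) + 4/(s^2 + 1)

The transform is linear, so treat each term independently.
(-1/2)·[L{cosh(6t)} = s/(s^2 - 36)]; (4)·[L{sin(t)} = 1/(s^2 + 1)].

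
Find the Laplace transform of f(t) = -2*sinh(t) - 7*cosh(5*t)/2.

By linearity of the Laplace transform, transform each term separately.
(-2)·[L{sinh(t)} = 1/(s^2 - 1)]; (-7/2)·[L{cosh(5t)} = s/(s^2 - 25)].

-7*s/(2*(s^2 - 25)) - 2/(s^2 - 1)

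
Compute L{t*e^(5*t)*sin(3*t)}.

L{sin(3t)} = 3/(s^2 + 9).
Multiplying by e^(5t) shifts s → s - 5, so L{e^(5*t)*sin(3*t)} = 3/((s - 5)^2 + 9).
Then apply L{t·g(t)} = -d/ds[G(s)] with G(s) = 3/((s - 5)^2 + 9):
differentiating 1 time and applying the sign gives 6*(s - 5)/(s^2 - 10*s + 34)^2.

6*(s - 5)/(s^2 - 10*s + 34)^2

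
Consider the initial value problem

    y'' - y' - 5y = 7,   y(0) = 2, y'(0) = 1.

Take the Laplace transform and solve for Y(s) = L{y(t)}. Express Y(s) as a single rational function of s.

Laplace-transform each side.
With L{y''} = s^2 Y - s·y(0) - y'(0) and L{y'} = sY - y(0), with y(0) = 2, y'(0) = 1: the LHS transforms to (s^2 - s - 5)Y - (2*s - 1).
The right side is L{7} = 7/s.
So (s^2 - s - 5)Y = 7/s + (2*s - 1).
Solve for Y(s) and write it as one ratio of polynomials.

Y(s) = (2*s^2 - s + 7)/(s^3 - s^2 - 5*s)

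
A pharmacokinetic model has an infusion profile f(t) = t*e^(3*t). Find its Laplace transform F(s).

F(s) = (s - 3)^(-2)

L{t} = 1!/s^2 = 1/s^2.
By the first shifting theorem, multiplying by e^(3t) replaces s with s - 3.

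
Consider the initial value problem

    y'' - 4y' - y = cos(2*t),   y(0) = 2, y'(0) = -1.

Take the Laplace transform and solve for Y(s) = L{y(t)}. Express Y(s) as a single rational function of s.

Transform both sides with L{·}.
Using L{y''} = s^2 Y - s·y(0) - y'(0) and L{y'} = sY - y(0), with y(0) = 2, y'(0) = -1, the left side becomes (s^2 - 4*s - 1)Y - (2*s - 9).
The right side is L{cos(2*t)} = s/(s^2 + 4).
So (s^2 - 4*s - 1)Y = s/(s^2 + 4) + (2*s - 9).
Solve for Y(s) and write it as one ratio of polynomials.

Y(s) = (2*s^3 - 9*s^2 + 9*s - 36)/(s^4 - 4*s^3 + 3*s^2 - 16*s - 4)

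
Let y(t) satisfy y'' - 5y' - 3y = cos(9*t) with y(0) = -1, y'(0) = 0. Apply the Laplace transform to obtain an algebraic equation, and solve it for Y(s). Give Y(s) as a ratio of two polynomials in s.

Apply the Laplace transform to the equation.
The derivative rules (L{y''} = s^2 Y - s·y(0) - y'(0) and L{y'} = sY - y(0), with y(0) = -1, y'(0) = 0) turn the left side into (s^2 - 5*s - 3)Y - (-s + 5).
The right side is L{cos(9*t)} = s/(s^2 + 81).
So (s^2 - 5*s - 3)Y = s/(s^2 + 81) + (-s + 5).
Divide through and combine into a single rational function.

Y(s) = (-s^3 + 5*s^2 - 80*s + 405)/(s^4 - 5*s^3 + 78*s^2 - 405*s - 243)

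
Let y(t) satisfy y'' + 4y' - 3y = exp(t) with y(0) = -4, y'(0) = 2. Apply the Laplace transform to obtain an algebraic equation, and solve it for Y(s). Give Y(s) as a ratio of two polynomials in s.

Laplace-transform each side.
With L{y''} = s^2 Y - s·y(0) - y'(0) and L{y'} = sY - y(0), with y(0) = -4, y'(0) = 2: the LHS transforms to (s^2 + 4*s - 3)Y - (-4*s - 14).
The right side is L{exp(t)} = 1/(s - 1).
So (s^2 + 4*s - 3)Y = 1/(s - 1) + (-4*s - 14).
Solve for Y(s) and write it as one ratio of polynomials.

Y(s) = (-4*s^2 - 10*s + 15)/(s^3 + 3*s^2 - 7*s + 3)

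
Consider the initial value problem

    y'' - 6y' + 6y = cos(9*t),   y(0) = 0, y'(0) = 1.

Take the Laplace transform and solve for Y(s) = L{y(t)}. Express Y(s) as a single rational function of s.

Take the Laplace transform of both sides.
With L{y''} = s^2 Y - s·y(0) - y'(0) and L{y'} = sY - y(0), with y(0) = 0, y'(0) = 1: the LHS transforms to (s^2 - 6*s + 6)Y - (1).
The right side is L{cos(9*t)} = s/(s^2 + 81).
So (s^2 - 6*s + 6)Y = s/(s^2 + 81) + (1).
Solve for Y(s) and write it as one ratio of polynomials.

Y(s) = (s^2 + s + 81)/(s^4 - 6*s^3 + 87*s^2 - 486*s + 486)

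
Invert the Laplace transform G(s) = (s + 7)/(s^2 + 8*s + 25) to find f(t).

f(t) = exp(-4*t)*sin(3*t) + exp(-4*t)*cos(3*t)

Complete the square in the denominator: s^2 + 8*s + 25 = (s + 4)^2 + 3^2.
Split the numerator to match: s + 7 = 1·(s + 4) + 1·3.
Invert each term: 1·(s + 4)/((s + 4)^2 + 9) ↔ e^(-4t)cos(3t); 1·3/((s + 4)^2 + 9) ↔ e^(-4t)sin(3t).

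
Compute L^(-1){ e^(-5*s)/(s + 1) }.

The factor e^(-5s) signals a time shift by c = 5 (second shifting theorem).
L{e^(-t)} = 1/(s + 1), so L^-1{1/(s + 1)} = e^(-t).
Hence the inverse is u(t - 5) times that function evaluated at t - 5.

Heaviside(t - 5)*(exp(-t + 5))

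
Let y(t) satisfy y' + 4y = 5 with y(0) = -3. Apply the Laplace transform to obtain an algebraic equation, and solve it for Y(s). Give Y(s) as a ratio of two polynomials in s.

Apply the Laplace transform to the equation.
Using L{y'} = sY - y(0) = sY - (-3), the left side becomes (s + 4)Y - (-3).
The right side is L{5} = 5/s.
So (s + 4)Y = 5/s + (-3).
Isolate Y and clear denominators.

Y(s) = (-3*s + 5)/(s^2 + 4*s)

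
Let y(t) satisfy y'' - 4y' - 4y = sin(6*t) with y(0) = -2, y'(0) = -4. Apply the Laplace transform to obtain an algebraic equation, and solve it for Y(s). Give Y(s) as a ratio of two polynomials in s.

Take the Laplace transform of both sides.
Using L{y''} = s^2 Y - s·y(0) - y'(0) and L{y'} = sY - y(0), with y(0) = -2, y'(0) = -4, the left side becomes (s^2 - 4*s - 4)Y - (-2*s + 4).
The right side is L{sin(6*t)} = 6/(s^2 + 36).
So (s^2 - 4*s - 4)Y = 6/(s^2 + 36) + (-2*s + 4).
Divide through and combine into a single rational function.

Y(s) = (-2*s^3 + 4*s^2 - 72*s + 150)/(s^4 - 4*s^3 + 32*s^2 - 144*s - 144)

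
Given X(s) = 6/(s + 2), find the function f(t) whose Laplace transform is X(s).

Since L{e^(-2t)} = 1/(s + 2), the inverse is exp(-2*t), scaled by 6.

f(t) = 6*exp(-2*t)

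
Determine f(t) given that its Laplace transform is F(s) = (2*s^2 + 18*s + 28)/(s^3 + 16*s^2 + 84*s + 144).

Factor the denominator: s^3 + 16*s^2 + 84*s + 144 = (s + 4)*(s + 6)^2.
Partial fraction decomposition gives [5/(s + 6)] + [4/(s + 6)^2] + [-3/(s + 4)].
Invert each term: 5/(s + 6) ↔ 5e^(-6t); 4/(s + 6)^2 ↔ 4t·e^(-6t); -3/(s + 4) ↔ -3e^(-4t).

f(t) = 4*t*exp(-6*t) - 3*exp(-4*t) + 5*exp(-6*t)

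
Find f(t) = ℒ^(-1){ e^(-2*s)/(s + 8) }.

f(t) = Heaviside(t - 2)*(exp(-8*t + 16))

The factor e^(-2s) signals a time shift by c = 2 (second shifting theorem).
L{e^(-8t)} = 1/(s + 8), so L^-1{1/(s + 8)} = e^(-8*t).
Hence the inverse is u(t - 2) times that function evaluated at t - 2.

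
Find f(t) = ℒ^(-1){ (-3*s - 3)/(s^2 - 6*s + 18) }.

Complete the square in the denominator: s^2 - 6*s + 18 = (s - 3)^2 + 3^2.
Split the numerator to match: -3*s - 3 = -3·(s - 3) - 4·3.
Invert each term: -3·(s - 3)/((s - 3)^2 + 9) ↔ -3e^(3t)cos(3t); -4·3/((s - 3)^2 + 9) ↔ -4e^(3t)sin(3t).

f(t) = -4*exp(3*t)*sin(3*t) - 3*exp(3*t)*cos(3*t)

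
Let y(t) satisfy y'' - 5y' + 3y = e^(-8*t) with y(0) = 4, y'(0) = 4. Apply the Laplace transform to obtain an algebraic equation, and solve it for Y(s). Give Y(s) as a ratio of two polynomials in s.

Apply the Laplace transform to the equation.
Using L{y''} = s^2 Y - s·y(0) - y'(0) and L{y'} = sY - y(0), with y(0) = 4, y'(0) = 4, the left side becomes (s^2 - 5*s + 3)Y - (4*s - 16).
The right side is L{e^(-8*t)} = 1/(s + 8).
So (s^2 - 5*s + 3)Y = 1/(s + 8) + (4*s - 16).
Isolate Y and clear denominators.

Y(s) = (4*s^2 + 16*s - 127)/(s^3 + 3*s^2 - 37*s + 24)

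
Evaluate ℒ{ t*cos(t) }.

L{cos(t)} = s/(s^2 + 1).
Then apply L{t·g(t)} = -d/ds[H(s)] with H(s) = s/(s^2 + 1):
differentiating 1 time and applying the sign gives (s - 1)*(s + 1)/(s^2 + 1)^2.

(s - 1)*(s + 1)/(s^2 + 1)^2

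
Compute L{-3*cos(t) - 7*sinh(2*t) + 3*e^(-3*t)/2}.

-3*s/(s^2 + 1) - 14/(s^2 - 4) + 3/(2*(s + 3))

By linearity of the Laplace transform, transform each term separately.
(-7)·[L{sinh(2t)} = 2/(s^2 - 4)]; (3/2)·[L{e^(-3t)} = 1/(s + 3)]; (-3)·[L{cos(t)} = s/(s^2 + 1)].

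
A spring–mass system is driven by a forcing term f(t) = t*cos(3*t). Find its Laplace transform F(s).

F(s) = (s - 3)*(s + 3)/(s^2 + 9)^2

L{cos(3t)} = s/(s^2 + 9).
Then apply L{t·g(t)} = -d/ds[G(s)] with G(s) = s/(s^2 + 9):
differentiating 1 time and applying the sign gives (s - 3)*(s + 3)/(s^2 + 9)^2.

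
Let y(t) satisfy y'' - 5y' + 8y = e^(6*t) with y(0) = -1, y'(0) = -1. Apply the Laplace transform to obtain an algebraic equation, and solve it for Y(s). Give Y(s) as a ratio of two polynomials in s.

Laplace-transform each side.
Using L{y''} = s^2 Y - s·y(0) - y'(0) and L{y'} = sY - y(0), with y(0) = -1, y'(0) = -1, the left side becomes (s^2 - 5*s + 8)Y - (-s + 4).
The right side is L{e^(6*t)} = 1/(s - 6).
So (s^2 - 5*s + 8)Y = 1/(s - 6) + (-s + 4).
Isolate Y and clear denominators.

Y(s) = (-s^2 + 10*s - 23)/(s^3 - 11*s^2 + 38*s - 48)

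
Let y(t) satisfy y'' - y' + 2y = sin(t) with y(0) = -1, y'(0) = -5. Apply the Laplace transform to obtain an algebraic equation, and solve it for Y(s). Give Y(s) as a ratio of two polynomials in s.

Y(s) = (-s^3 - 4*s^2 - s - 3)/(s^4 - s^3 + 3*s^2 - s + 2)

Apply the Laplace transform to the equation.
With L{y''} = s^2 Y - s·y(0) - y'(0) and L{y'} = sY - y(0), with y(0) = -1, y'(0) = -5: the LHS transforms to (s^2 - s + 2)Y - (-s - 4).
The right side is L{sin(t)} = 1/(s^2 + 1).
So (s^2 - s + 2)Y = 1/(s^2 + 1) + (-s - 4).
Isolate Y and clear denominators.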